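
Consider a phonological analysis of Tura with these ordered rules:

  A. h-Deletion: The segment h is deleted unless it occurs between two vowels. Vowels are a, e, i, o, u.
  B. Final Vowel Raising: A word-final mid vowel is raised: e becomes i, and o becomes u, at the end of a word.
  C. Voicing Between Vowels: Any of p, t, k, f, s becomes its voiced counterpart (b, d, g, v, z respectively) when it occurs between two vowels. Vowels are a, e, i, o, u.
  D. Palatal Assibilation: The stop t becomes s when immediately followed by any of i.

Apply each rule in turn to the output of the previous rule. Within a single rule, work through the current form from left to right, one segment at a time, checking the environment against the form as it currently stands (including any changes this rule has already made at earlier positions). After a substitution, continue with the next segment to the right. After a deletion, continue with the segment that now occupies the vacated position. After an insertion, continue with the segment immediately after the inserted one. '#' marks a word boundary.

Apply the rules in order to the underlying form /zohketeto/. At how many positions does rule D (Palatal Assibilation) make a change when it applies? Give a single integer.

0

A h-Deletion: [zohketeto] → [zoketeto]
B Final Vowel Raising: [zoketeto] → [zoketetu]
C Voicing Between Vowels: [zoketetu] → [zogededu]
D Palatal Assibilation: no change — [zogededu]
Rule D changed 0 position(s).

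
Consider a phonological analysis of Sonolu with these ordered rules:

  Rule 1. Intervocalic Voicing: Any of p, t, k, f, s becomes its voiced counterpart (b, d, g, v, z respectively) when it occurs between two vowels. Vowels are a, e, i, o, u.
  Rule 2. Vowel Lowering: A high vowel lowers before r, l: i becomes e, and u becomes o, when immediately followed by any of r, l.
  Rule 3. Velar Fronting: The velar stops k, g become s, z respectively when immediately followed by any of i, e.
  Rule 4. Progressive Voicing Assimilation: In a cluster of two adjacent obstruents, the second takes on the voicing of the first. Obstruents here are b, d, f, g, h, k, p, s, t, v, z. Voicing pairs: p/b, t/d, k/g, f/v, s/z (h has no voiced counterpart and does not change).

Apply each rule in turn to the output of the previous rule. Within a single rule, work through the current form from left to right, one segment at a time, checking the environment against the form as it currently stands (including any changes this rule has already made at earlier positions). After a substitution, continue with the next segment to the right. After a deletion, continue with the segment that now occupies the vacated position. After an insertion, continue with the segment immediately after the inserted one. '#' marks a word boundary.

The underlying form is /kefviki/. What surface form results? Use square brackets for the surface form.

Rule 1 Intervocalic Voicing: [kefviki] → [kefvigi]
Rule 2 Vowel Lowering: no change — [kefvigi]
Rule 3 Velar Fronting: [kefvigi] → [sefvizi]
Rule 4 Progressive Voicing Assimilation: [sefvizi] → [seffizi]

[seffizi]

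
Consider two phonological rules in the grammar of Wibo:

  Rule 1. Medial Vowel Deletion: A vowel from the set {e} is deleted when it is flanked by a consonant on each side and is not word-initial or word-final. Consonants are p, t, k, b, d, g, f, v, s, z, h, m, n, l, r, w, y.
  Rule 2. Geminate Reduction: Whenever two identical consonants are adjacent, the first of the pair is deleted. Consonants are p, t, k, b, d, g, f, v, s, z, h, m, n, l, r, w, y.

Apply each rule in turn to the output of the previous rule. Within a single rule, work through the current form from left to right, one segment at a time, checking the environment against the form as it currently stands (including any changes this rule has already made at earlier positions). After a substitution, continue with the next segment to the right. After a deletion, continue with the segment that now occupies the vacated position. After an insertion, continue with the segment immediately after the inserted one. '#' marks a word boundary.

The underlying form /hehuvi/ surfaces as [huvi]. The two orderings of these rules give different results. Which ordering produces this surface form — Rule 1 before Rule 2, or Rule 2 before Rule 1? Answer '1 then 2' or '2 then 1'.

Order 1 then 2:
  1 Medial Vowel Deletion: [hehuvi] → [hhuvi]
  2 Geminate Reduction: [hhuvi] → [huvi]
  result: [huvi]
Order 2 then 1:
  2 Geminate Reduction: no change — [hehuvi]
  1 Medial Vowel Deletion: [hehuvi] → [hhuvi]
  result: [hhuvi]

1 then 2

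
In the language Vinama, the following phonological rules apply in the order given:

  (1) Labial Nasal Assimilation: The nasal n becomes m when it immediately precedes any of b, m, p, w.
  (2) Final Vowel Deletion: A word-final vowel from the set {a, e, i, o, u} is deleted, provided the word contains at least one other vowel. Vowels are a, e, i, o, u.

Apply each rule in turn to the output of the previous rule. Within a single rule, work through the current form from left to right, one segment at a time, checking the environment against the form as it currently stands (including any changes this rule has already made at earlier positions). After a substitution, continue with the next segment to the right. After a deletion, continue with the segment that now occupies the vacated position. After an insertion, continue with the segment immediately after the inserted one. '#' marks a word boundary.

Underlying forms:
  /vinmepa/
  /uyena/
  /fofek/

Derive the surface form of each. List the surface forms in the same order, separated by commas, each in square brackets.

/vinmepa/:
  (1) Labial Nasal Assimilation: [vinmepa] → [vimmepa]
  (2) Final Vowel Deletion: [vimmepa] → [vimmep]
/uyena/:
  (1) Labial Nasal Assimilation: no change — [uyena]
  (2) Final Vowel Deletion: [uyena] → [uyen]
/fofek/:
  (1) Labial Nasal Assimilation: no change — [fofek]
  (2) Final Vowel Deletion: no change — [fofek]

[vimmep], [uyen], [fofek]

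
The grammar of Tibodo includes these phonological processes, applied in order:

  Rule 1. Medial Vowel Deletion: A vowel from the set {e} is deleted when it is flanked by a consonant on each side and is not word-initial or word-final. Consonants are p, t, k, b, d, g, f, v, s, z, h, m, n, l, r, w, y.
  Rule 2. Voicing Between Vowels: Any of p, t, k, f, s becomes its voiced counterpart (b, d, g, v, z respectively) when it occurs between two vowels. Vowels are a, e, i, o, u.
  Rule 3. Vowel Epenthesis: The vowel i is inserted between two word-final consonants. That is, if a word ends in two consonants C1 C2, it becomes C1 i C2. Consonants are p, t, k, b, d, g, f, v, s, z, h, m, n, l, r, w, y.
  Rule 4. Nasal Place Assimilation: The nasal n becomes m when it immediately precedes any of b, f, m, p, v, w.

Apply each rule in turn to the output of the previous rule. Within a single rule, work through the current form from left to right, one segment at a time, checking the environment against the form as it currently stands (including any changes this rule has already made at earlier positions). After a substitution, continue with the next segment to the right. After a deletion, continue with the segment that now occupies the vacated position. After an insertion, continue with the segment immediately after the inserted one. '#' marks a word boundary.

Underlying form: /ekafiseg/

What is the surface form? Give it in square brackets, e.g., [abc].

Rule 1 Medial Vowel Deletion: [ekafiseg] → [ekafisg]
Rule 2 Voicing Between Vowels: [ekafisg] → [egavisg]
Rule 3 Vowel Epenthesis: [egavisg] → [egavisig]
Rule 4 Nasal Place Assimilation: no change — [egavisig]

[egavisig]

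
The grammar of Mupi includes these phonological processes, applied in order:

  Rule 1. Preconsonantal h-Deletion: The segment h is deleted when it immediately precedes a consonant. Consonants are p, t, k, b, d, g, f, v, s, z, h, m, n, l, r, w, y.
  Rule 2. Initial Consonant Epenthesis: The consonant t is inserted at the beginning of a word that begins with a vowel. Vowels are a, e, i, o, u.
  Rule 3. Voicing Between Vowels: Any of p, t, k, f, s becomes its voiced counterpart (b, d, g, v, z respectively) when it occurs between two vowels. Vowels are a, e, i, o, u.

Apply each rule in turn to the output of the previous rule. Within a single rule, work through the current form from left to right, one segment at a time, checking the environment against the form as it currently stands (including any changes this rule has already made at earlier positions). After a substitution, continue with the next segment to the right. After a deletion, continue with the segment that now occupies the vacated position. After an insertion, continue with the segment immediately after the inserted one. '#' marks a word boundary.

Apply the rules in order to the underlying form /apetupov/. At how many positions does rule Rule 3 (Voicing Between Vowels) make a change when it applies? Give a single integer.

3

Rule 1 Preconsonantal h-Deletion: no change — [apetupov]
Rule 2 Initial Consonant Epenthesis: [apetupov] → [tapetupov]
Rule 3 Voicing Between Vowels: [tapetupov] → [tabedubov]
Rule Rule 3 changed 3 position(s).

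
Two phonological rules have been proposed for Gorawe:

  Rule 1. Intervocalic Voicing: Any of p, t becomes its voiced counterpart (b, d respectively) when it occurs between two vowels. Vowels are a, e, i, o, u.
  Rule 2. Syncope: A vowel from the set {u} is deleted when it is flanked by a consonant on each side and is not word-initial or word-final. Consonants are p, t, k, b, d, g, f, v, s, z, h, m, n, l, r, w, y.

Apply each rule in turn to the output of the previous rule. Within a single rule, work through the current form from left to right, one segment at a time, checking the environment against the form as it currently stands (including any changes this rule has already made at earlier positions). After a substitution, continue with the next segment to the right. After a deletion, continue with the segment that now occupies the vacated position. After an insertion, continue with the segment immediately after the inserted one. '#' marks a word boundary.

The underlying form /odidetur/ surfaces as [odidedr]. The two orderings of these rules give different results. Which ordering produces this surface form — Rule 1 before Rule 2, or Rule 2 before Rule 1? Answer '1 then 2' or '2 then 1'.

Order 1 then 2:
  1 Intervocalic Voicing: [odidetur] → [odidedur]
  2 Syncope: [odidedur] → [odidedr]
  result: [odidedr]
Order 2 then 1:
  2 Syncope: [odidetur] → [odidetr]
  1 Intervocalic Voicing: no change — [odidetr]
  result: [odidetr]

1 then 2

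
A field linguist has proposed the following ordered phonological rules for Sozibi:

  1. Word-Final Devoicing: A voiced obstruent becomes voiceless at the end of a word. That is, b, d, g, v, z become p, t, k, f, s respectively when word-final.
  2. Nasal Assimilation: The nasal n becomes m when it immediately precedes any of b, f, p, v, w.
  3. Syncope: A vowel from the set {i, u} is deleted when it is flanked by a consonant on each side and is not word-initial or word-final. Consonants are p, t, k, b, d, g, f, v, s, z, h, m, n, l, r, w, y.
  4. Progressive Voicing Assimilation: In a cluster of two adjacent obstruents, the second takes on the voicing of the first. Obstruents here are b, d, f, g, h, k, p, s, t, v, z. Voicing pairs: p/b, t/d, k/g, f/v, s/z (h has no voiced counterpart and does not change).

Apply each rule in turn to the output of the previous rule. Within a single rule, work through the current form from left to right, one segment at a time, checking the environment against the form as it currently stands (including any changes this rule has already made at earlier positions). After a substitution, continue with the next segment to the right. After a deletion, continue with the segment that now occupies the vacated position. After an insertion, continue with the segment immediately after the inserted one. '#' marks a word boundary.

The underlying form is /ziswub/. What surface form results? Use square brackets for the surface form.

[zzwp]

1 Word-Final Devoicing: [ziswub] → [ziswup]
2 Nasal Assimilation: no change — [ziswup]
3 Syncope: [ziswup] → [zswp]
4 Progressive Voicing Assimilation: [zswp] → [zzwp]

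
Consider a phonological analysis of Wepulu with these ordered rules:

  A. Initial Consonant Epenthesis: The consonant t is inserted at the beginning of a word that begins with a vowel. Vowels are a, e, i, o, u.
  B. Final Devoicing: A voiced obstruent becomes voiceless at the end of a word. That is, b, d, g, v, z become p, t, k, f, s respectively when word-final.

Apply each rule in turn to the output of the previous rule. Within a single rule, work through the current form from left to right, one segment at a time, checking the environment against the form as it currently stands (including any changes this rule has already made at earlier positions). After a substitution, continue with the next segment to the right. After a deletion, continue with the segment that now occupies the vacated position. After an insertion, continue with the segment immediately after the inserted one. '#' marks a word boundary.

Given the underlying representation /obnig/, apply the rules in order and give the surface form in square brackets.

A Initial Consonant Epenthesis: [obnig] → [tobnig]
B Final Devoicing: [tobnig] → [tobnik]

[tobnik]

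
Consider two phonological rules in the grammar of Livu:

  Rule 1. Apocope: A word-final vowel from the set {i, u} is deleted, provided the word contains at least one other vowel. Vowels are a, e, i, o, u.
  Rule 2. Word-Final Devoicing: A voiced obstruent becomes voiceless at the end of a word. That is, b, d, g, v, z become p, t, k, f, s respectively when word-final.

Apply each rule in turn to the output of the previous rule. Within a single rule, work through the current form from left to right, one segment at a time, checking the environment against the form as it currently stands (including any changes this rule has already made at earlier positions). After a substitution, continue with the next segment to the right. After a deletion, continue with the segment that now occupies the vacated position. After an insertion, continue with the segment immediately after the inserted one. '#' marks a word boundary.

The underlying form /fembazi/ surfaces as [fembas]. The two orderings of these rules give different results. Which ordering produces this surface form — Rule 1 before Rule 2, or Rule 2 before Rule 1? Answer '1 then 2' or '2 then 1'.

1 then 2

Order 1 then 2:
  1 Apocope: [fembazi] → [fembaz]
  2 Word-Final Devoicing: [fembaz] → [fembas]
  result: [fembas]
Order 2 then 1:
  2 Word-Final Devoicing: no change — [fembazi]
  1 Apocope: [fembazi] → [fembaz]
  result: [fembaz]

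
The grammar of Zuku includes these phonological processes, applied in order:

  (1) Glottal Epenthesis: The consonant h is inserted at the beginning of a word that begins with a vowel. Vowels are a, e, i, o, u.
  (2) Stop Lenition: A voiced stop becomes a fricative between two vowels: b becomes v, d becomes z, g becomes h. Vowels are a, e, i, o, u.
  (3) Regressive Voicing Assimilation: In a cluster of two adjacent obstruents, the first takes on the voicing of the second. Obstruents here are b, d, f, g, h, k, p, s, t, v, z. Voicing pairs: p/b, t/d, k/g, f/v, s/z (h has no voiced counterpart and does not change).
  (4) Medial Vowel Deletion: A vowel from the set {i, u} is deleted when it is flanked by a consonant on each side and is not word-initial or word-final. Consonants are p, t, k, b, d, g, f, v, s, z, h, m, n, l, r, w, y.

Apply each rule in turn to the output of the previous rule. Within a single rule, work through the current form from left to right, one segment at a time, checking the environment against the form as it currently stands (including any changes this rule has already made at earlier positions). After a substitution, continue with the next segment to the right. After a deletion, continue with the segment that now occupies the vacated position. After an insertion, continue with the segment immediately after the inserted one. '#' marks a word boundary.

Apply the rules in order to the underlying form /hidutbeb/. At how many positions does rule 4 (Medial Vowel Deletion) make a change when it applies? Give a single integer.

2

(1) Glottal Epenthesis: no change — [hidutbeb]
(2) Stop Lenition: [hidutbeb] → [hizutbeb]
(3) Regressive Voicing Assimilation: [hizutbeb] → [hizudbeb]
(4) Medial Vowel Deletion: [hizudbeb] → [hzdbeb]
Rule 4 changed 2 position(s).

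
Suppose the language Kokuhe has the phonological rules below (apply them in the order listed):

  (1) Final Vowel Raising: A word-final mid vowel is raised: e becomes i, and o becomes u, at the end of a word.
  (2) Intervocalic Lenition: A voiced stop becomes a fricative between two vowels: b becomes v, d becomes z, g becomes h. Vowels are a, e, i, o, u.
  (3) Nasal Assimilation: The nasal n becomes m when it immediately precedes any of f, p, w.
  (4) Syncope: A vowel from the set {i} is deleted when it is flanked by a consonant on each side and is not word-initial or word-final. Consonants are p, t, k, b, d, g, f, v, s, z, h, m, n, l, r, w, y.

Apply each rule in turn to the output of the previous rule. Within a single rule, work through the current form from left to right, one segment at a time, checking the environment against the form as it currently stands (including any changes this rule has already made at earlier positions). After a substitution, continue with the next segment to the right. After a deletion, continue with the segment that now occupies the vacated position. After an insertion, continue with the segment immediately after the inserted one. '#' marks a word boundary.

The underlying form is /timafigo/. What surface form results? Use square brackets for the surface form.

(1) Final Vowel Raising: [timafigo] → [timafigu]
(2) Intervocalic Lenition: [timafigu] → [timafihu]
(3) Nasal Assimilation: no change — [timafihu]
(4) Syncope: [timafihu] → [tmafhu]

[tmafhu]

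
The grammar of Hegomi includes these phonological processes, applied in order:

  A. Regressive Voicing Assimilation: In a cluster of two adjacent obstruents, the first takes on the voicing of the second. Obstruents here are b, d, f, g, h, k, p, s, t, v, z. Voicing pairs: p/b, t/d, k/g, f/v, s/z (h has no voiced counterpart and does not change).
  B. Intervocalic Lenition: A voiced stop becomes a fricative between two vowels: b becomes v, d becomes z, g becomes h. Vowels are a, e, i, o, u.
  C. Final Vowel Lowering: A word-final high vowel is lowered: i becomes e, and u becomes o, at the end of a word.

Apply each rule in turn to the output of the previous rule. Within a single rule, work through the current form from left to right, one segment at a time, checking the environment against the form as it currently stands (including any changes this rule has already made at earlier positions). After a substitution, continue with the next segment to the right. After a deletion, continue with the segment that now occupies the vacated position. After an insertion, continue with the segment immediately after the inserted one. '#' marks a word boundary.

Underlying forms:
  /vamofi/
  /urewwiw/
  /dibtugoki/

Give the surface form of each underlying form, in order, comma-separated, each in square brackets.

[vamofe], [urewwiw], [diptuhoke]

/vamofi/:
  A Regressive Voicing Assimilation: no change — [vamofi]
  B Intervocalic Lenition: no change — [vamofi]
  C Final Vowel Lowering: [vamofi] → [vamofe]
/urewwiw/:
  A Regressive Voicing Assimilation: no change — [urewwiw]
  B Intervocalic Lenition: no change — [urewwiw]
  C Final Vowel Lowering: no change — [urewwiw]
/dibtugoki/:
  A Regressive Voicing Assimilation: [dibtugoki] → [diptugoki]
  B Intervocalic Lenition: [diptugoki] → [diptuhoki]
  C Final Vowel Lowering: [diptuhoki] → [diptuhoke]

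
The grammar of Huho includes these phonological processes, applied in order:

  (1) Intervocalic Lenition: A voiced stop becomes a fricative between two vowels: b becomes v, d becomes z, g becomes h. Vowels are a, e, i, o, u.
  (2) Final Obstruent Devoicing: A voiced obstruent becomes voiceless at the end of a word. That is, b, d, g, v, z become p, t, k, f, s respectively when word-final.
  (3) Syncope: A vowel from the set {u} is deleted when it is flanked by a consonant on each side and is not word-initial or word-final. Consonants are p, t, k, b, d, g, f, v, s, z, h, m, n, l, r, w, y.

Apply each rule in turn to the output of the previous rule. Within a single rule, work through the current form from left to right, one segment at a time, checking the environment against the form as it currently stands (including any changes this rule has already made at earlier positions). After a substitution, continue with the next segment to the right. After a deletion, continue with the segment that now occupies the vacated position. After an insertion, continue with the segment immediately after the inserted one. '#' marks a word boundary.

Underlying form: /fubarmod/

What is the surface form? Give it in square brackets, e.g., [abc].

[fvarmot]

(1) Intervocalic Lenition: [fubarmod] → [fuvarmod]
(2) Final Obstruent Devoicing: [fuvarmod] → [fuvarmot]
(3) Syncope: [fuvarmot] → [fvarmot]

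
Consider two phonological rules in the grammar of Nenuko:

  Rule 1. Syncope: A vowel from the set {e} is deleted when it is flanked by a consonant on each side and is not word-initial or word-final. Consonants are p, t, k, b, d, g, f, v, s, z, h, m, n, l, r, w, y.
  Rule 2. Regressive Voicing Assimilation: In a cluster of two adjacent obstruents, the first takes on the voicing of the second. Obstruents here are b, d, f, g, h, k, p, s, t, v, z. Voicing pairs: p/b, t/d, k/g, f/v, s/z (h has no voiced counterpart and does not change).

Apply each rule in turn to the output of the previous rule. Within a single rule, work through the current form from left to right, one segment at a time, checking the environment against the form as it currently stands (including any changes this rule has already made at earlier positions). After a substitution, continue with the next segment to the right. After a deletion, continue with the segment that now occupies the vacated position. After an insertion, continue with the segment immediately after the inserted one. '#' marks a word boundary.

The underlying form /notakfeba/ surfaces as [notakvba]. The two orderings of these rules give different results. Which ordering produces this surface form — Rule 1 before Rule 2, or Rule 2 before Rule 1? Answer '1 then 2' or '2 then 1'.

1 then 2

Order 1 then 2:
  1 Syncope: [notakfeba] → [notakfba]
  2 Regressive Voicing Assimilation: [notakfba] → [notakvba]
  result: [notakvba]
Order 2 then 1:
  2 Regressive Voicing Assimilation: no change — [notakfeba]
  1 Syncope: [notakfeba] → [notakfba]
  result: [notakfba]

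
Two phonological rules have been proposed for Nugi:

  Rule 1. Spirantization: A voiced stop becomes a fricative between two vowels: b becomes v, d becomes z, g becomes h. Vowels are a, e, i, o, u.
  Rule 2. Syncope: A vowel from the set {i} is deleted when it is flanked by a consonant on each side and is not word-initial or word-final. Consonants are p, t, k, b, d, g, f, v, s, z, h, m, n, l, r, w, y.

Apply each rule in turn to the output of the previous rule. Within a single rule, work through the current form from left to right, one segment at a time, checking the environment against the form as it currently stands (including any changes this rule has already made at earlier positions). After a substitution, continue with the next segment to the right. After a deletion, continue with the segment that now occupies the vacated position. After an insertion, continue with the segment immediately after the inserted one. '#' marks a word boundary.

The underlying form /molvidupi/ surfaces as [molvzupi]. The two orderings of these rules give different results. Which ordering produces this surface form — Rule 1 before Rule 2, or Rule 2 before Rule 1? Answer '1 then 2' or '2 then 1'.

Order 1 then 2:
  1 Spirantization: [molvidupi] → [molvizupi]
  2 Syncope: [molvizupi] → [molvzupi]
  result: [molvzupi]
Order 2 then 1:
  2 Syncope: [molvidupi] → [molvdupi]
  1 Spirantization: no change — [molvdupi]
  result: [molvdupi]

1 then 2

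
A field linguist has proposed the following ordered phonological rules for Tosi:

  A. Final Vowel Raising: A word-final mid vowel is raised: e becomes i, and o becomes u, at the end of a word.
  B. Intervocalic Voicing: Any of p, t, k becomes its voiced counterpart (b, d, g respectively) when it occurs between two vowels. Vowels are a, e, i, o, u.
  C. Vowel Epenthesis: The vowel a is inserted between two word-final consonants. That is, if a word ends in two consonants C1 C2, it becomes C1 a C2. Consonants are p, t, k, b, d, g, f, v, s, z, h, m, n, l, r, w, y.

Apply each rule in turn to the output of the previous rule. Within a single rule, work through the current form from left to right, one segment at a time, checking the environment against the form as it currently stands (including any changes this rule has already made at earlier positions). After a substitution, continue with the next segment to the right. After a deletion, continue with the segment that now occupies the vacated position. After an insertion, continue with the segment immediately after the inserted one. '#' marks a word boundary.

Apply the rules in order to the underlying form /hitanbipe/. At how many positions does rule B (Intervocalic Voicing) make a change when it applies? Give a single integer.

A Final Vowel Raising: [hitanbipe] → [hitanbipi]
B Intervocalic Voicing: [hitanbipi] → [hidanbibi]
C Vowel Epenthesis: no change — [hidanbibi]
Rule B changed 2 position(s).

2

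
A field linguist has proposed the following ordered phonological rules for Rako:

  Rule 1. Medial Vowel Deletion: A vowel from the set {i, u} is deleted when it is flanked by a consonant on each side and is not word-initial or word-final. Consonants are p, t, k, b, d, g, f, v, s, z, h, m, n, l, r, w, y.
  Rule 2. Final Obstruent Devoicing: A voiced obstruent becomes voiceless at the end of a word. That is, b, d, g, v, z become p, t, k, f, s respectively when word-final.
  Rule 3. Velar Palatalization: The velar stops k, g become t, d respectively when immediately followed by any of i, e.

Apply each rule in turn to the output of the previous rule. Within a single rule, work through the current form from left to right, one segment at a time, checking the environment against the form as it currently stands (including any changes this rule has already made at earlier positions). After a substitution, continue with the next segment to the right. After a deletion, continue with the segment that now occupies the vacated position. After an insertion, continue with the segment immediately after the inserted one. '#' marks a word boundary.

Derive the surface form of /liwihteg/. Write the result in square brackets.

[lwhtek]

Rule 1 Medial Vowel Deletion: [liwihteg] → [lwhteg]
Rule 2 Final Obstruent Devoicing: [lwhteg] → [lwhtek]
Rule 3 Velar Palatalization: no change — [lwhtek]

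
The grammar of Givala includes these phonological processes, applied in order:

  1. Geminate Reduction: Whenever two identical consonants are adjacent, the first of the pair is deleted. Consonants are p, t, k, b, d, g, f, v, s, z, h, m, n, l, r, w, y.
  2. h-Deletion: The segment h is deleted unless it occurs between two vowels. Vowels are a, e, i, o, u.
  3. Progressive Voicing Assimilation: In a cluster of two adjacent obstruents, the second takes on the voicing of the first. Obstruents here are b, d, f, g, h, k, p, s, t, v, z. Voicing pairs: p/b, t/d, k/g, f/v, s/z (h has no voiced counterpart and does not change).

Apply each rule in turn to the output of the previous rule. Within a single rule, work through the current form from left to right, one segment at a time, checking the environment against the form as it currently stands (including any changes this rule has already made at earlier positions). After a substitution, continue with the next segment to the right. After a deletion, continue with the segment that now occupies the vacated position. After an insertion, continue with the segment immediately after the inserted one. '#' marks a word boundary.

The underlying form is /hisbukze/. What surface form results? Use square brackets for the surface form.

[ispukse]

1 Geminate Reduction: no change — [hisbukze]
2 h-Deletion: [hisbukze] → [isbukze]
3 Progressive Voicing Assimilation: [isbukze] → [ispukse]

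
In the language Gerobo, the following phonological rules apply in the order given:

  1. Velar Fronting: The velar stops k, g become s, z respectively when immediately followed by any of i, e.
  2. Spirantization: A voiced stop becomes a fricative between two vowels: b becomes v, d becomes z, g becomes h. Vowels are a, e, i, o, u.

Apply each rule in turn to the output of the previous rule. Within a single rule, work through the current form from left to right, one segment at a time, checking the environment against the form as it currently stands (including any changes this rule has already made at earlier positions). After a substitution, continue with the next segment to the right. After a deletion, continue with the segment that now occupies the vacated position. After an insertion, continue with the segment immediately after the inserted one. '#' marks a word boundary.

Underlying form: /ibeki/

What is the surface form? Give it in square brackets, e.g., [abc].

1 Velar Fronting: [ibeki] → [ibesi]
2 Spirantization: [ibesi] → [ivesi]

[ivesi]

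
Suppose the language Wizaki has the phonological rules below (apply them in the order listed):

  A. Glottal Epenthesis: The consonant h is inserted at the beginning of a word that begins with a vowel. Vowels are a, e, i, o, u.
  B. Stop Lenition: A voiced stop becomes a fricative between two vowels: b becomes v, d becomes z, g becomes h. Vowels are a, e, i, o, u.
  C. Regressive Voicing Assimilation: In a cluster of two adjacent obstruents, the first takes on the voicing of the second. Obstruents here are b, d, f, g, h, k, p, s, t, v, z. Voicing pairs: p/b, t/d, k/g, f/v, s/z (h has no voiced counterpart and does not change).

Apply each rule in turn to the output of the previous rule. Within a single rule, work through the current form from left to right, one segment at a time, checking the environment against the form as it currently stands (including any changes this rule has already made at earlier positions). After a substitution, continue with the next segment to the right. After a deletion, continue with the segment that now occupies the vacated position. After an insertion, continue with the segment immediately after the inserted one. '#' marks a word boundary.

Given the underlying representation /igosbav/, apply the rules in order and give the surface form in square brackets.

A Glottal Epenthesis: [igosbav] → [higosbav]
B Stop Lenition: [higosbav] → [hihosbav]
C Regressive Voicing Assimilation: [hihosbav] → [hihozbav]

[hihozbav]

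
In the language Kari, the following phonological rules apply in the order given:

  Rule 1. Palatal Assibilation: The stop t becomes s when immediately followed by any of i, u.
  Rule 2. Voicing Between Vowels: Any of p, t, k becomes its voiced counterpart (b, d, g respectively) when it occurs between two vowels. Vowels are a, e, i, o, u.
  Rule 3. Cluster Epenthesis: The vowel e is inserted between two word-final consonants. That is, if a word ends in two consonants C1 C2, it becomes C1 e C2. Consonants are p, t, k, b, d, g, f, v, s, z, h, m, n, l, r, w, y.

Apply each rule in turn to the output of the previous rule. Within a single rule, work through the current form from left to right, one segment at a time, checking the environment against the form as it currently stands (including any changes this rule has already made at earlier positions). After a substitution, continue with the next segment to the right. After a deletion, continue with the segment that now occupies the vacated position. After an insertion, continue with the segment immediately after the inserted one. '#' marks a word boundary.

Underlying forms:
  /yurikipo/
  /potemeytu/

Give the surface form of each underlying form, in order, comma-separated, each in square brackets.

/yurikipo/:
  Rule 1 Palatal Assibilation: no change — [yurikipo]
  Rule 2 Voicing Between Vowels: [yurikipo] → [yurigibo]
  Rule 3 Cluster Epenthesis: no change — [yurigibo]
/potemeytu/:
  Rule 1 Palatal Assibilation: [potemeytu] → [potemeysu]
  Rule 2 Voicing Between Vowels: [potemeysu] → [podemeysu]
  Rule 3 Cluster Epenthesis: no change — [podemeysu]

[yurigibo], [podemeysu]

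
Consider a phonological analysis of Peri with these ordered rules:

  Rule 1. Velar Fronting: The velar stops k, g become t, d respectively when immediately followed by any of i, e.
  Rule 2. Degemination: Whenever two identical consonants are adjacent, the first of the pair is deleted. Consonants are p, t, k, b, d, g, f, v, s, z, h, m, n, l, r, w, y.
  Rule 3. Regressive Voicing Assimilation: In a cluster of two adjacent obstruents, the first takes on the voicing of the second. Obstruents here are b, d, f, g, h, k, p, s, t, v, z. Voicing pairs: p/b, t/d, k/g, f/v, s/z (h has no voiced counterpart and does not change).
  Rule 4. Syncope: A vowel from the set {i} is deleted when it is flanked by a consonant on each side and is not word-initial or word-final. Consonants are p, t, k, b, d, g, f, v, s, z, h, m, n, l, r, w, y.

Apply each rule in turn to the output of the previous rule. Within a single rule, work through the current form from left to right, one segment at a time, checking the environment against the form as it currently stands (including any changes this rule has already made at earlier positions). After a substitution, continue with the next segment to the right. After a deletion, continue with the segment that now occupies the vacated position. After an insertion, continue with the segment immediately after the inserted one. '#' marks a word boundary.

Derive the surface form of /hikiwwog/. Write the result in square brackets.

Rule 1 Velar Fronting: [hikiwwog] → [hitiwwog]
Rule 2 Degemination: [hitiwwog] → [hitiwog]
Rule 3 Regressive Voicing Assimilation: no change — [hitiwog]
Rule 4 Syncope: [hitiwog] → [htwog]

[htwog]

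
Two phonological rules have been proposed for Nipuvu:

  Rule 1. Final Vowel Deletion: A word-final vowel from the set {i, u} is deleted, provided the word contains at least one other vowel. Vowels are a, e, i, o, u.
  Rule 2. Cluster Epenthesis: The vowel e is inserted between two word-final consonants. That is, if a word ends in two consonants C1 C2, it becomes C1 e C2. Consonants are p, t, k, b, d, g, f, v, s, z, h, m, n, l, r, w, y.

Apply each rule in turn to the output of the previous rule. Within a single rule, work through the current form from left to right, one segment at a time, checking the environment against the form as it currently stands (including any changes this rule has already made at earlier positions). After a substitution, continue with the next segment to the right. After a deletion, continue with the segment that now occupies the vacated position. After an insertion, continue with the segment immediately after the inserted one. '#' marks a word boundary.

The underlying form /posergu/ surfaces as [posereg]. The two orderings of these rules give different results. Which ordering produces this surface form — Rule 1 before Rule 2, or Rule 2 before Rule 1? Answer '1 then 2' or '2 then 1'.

Order 1 then 2:
  1 Final Vowel Deletion: [posergu] → [poserg]
  2 Cluster Epenthesis: [poserg] → [posereg]
  result: [posereg]
Order 2 then 1:
  2 Cluster Epenthesis: no change — [posergu]
  1 Final Vowel Deletion: [posergu] → [poserg]
  result: [poserg]

1 then 2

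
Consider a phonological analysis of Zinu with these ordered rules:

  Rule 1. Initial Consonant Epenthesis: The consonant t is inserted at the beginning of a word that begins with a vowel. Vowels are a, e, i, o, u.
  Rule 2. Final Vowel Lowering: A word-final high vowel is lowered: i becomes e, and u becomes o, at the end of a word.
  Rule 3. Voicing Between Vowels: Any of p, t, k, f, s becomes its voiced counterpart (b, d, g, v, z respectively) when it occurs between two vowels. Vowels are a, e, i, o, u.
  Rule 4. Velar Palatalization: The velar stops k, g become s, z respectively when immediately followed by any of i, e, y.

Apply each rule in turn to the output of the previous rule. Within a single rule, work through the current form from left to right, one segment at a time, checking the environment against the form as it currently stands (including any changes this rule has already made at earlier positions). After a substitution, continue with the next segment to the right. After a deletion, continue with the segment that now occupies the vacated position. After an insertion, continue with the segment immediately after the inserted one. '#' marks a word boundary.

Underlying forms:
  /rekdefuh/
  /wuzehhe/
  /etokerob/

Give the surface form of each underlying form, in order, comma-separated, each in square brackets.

[rekdevuh], [wuzehhe], [tedozerob]

/rekdefuh/:
  Rule 1 Initial Consonant Epenthesis: no change — [rekdefuh]
  Rule 2 Final Vowel Lowering: no change — [rekdefuh]
  Rule 3 Voicing Between Vowels: [rekdefuh] → [rekdevuh]
  Rule 4 Velar Palatalization: no change — [rekdevuh]
/wuzehhe/:
  Rule 1 Initial Consonant Epenthesis: no change — [wuzehhe]
  Rule 2 Final Vowel Lowering: no change — [wuzehhe]
  Rule 3 Voicing Between Vowels: no change — [wuzehhe]
  Rule 4 Velar Palatalization: no change — [wuzehhe]
/etokerob/:
  Rule 1 Initial Consonant Epenthesis: [etokerob] → [tetokerob]
  Rule 2 Final Vowel Lowering: no change — [tetokerob]
  Rule 3 Voicing Between Vowels: [tetokerob] → [tedogerob]
  Rule 4 Velar Palatalization: [tedogerob] → [tedozerob]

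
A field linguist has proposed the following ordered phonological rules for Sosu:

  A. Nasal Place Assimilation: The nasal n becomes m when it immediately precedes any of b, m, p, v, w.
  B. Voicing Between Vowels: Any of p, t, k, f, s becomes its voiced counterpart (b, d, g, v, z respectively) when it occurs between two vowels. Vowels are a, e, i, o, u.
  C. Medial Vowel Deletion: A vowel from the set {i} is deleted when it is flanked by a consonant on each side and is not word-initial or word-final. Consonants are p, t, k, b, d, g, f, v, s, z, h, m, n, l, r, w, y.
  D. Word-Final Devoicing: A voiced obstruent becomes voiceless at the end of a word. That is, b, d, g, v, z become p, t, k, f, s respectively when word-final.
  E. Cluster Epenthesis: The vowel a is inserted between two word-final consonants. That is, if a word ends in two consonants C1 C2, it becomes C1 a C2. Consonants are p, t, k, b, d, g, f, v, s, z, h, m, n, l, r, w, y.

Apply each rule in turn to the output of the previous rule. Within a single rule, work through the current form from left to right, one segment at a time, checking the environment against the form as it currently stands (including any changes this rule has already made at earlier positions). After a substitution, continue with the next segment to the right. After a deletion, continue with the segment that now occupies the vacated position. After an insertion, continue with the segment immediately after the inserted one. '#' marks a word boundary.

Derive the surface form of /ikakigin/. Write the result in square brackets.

[igaggan]

A Nasal Place Assimilation: no change — [ikakigin]
B Voicing Between Vowels: [ikakigin] → [igagigin]
C Medial Vowel Deletion: [igagigin] → [igaggn]
D Word-Final Devoicing: no change — [igaggn]
E Cluster Epenthesis: [igaggn] → [igaggan]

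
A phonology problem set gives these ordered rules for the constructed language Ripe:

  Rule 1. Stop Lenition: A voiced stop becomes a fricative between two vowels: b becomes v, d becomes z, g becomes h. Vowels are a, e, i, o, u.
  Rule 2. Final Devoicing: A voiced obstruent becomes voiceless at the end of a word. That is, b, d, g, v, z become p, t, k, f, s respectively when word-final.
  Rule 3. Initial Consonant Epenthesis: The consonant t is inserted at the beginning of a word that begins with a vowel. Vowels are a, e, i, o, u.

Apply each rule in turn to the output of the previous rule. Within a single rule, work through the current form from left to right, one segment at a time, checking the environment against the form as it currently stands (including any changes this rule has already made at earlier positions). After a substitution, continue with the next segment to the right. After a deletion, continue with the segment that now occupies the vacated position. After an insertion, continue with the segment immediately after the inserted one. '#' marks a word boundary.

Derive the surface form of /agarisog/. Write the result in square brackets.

Rule 1 Stop Lenition: [agarisog] → [aharisog]
Rule 2 Final Devoicing: [aharisog] → [aharisok]
Rule 3 Initial Consonant Epenthesis: [aharisok] → [taharisok]

[taharisok]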